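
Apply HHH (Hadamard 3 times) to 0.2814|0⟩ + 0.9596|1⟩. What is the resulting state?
0.8775|0⟩ - 0.4796|1⟩

H² = I, so H^3 = H: a single Hadamard. With (a, b) = (0.2814, 0.9596), H gives ((a + b)/√2, (a − b)/√2) = (0.8775, -0.4796).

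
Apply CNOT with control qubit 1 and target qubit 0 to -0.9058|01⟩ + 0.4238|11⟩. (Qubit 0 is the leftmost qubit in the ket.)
0.4238|01⟩ - 0.9058|11⟩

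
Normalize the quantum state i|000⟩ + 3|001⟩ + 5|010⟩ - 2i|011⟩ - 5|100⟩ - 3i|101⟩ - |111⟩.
0.1162i|000⟩ + 0.3487|001⟩ + 0.5812|010⟩ - 0.2325i|011⟩ - 0.5812|100⟩ - 0.3487i|101⟩ - 0.1162|111⟩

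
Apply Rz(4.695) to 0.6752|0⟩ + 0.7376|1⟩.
(-0.4733 - 0.4816i)|0⟩ + (-0.517 + 0.5261i)|1⟩

Rz(4.695) = [[e^(−iθ/2), 0], [0, e^(iθ/2)]] with e^(±iθ/2) = cos(θ/2) ± i·sin(θ/2); θ = 4.695, cos(θ/2) ≈ -0.700932, sin(θ/2) ≈ 0.713228.
With a = amp(|0⟩) = 0.6752 and b = amp(|1⟩) = 0.7376:
new amp(|0⟩) = (-0.700932 - 0.713228i)·a = (-0.4733 - 0.4816i)
new amp(|1⟩) = (-0.700932 + 0.713228i)·b = (-0.517 + 0.5261i)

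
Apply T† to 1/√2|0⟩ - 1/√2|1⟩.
1/√2|0⟩ + (-1/2 + (1/2)i)|1⟩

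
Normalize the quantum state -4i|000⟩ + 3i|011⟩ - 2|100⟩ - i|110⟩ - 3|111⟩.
-0.6405i|000⟩ + 0.4804i|011⟩ - 0.3203|100⟩ - 0.1601i|110⟩ - 0.4804|111⟩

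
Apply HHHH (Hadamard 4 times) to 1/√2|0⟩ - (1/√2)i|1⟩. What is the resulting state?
1/√2|0⟩ - (1/√2)i|1⟩

H² = I, so an even number of Hadamards cancels: H^4 = I and the state is unchanged.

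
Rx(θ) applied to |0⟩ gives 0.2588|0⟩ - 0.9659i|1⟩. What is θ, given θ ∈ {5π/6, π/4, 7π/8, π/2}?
5π/6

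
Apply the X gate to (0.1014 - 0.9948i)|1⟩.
(0.1014 - 0.9948i)|0⟩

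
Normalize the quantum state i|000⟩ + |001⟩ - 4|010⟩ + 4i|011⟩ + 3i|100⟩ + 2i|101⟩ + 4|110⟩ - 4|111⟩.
0.1125i|000⟩ + 0.1125|001⟩ - 0.45|010⟩ + 0.45i|011⟩ + 0.3375i|100⟩ + 0.225i|101⟩ + 0.45|110⟩ - 0.45|111⟩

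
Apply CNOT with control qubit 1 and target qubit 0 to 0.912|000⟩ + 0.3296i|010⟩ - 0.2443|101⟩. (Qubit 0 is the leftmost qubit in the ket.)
0.912|000⟩ - 0.2443|101⟩ + 0.3296i|110⟩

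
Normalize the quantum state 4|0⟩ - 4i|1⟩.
1/√2|0⟩ - (1/√2)i|1⟩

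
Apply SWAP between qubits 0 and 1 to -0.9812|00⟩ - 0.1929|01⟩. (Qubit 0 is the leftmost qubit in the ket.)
-0.9812|00⟩ - 0.1929|10⟩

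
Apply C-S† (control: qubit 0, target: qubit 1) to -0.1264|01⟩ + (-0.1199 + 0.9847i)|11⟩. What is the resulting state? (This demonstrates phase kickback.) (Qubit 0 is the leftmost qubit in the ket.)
-0.1264|01⟩ + (0.9847 + 0.1199i)|11⟩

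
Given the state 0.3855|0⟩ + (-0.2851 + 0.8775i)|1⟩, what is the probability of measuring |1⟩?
0.8513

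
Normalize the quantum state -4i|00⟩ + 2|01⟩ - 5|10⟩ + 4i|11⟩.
-0.5121i|00⟩ + 0.2561|01⟩ - 0.6402|10⟩ + 0.5121i|11⟩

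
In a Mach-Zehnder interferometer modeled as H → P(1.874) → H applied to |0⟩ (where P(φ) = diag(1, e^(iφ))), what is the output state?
(0.3507 + 0.4772i)|0⟩ + (0.6493 - 0.4772i)|1⟩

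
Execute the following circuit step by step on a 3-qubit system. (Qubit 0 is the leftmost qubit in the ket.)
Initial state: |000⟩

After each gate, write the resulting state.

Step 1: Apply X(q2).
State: |001⟩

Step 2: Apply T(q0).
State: |001⟩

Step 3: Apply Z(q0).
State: |001⟩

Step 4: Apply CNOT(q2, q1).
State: |011⟩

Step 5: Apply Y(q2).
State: -i|010⟩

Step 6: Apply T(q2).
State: -i|010⟩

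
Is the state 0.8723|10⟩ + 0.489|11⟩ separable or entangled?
Separable

Writing the state as a|00⟩ + b|01⟩ + c|10⟩ + d|11⟩, it is a product state iff ad − bc = 0.
Here (a, b, c, d) = (0, 0, 0.8723, 0.489): ad − bc = (0)(0.489) − (0)(0.8723) = 0, so the state is separable.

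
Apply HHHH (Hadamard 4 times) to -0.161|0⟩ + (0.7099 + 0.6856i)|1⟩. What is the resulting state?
-0.161|0⟩ + (0.7099 + 0.6856i)|1⟩

H² = I, so an even number of Hadamards cancels: H^4 = I and the state is unchanged.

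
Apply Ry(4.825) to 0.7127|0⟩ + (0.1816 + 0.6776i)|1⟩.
(-0.6525 - 0.4514i)|0⟩ + (0.3394 - 0.5053i)|1⟩

Ry(4.825) = [[cos(θ/2), −sin(θ/2)], [sin(θ/2), cos(θ/2)]]; θ = 4.825, cos(θ/2) ≈ -0.745779, sin(θ/2) ≈ 0.666193.
With a = amp(|0⟩) = 0.7127 and b = amp(|1⟩) = (0.1816 + 0.6776i):
new amp(|0⟩) = (-0.745779)·a + (-0.666193)·b = (-0.6525 - 0.4514i)
new amp(|1⟩) = (0.666193)·a + (-0.745779)·b = (0.3394 - 0.5053i)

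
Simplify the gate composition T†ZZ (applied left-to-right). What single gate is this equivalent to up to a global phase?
T†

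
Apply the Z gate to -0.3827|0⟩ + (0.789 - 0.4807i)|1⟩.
-0.3827|0⟩ + (-0.789 + 0.4807i)|1⟩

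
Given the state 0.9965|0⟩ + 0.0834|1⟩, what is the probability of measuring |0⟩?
0.993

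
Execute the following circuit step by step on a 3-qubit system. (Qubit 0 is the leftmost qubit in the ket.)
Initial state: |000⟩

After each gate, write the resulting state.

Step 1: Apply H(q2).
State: 1/√2|000⟩ + 1/√2|001⟩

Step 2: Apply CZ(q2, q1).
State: 1/√2|000⟩ + 1/√2|001⟩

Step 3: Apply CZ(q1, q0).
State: 1/√2|000⟩ + 1/√2|001⟩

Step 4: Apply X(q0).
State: 1/√2|100⟩ + 1/√2|101⟩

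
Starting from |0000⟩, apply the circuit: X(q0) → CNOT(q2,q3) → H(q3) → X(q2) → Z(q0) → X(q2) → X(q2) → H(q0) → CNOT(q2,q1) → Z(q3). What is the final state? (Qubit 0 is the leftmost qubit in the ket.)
-1/2|0110⟩ + 1/2|0111⟩ + 1/2|1110⟩ - 1/2|1111⟩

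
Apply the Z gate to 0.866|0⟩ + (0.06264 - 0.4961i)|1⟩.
0.866|0⟩ + (-0.06264 + 0.4961i)|1⟩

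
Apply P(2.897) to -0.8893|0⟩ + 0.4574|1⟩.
-0.8893|0⟩ + (-0.4438 + 0.1108i)|1⟩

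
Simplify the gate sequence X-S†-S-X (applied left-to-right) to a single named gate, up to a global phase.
I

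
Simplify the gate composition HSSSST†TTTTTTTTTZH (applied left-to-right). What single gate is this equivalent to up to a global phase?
X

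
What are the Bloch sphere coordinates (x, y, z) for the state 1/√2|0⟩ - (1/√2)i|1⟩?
(0, -1, 0)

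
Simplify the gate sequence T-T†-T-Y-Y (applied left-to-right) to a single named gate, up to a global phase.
T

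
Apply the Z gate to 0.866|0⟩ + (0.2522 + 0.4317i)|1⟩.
0.866|0⟩ + (-0.2522 - 0.4317i)|1⟩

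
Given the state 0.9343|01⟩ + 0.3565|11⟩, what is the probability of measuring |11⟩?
0.1271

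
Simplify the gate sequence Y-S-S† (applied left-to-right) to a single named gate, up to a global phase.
Y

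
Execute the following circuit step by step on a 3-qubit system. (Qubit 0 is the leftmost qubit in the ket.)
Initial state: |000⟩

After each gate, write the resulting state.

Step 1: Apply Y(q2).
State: i|001⟩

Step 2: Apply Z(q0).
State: i|001⟩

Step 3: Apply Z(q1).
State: i|001⟩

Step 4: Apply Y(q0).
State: -|101⟩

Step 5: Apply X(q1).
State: -|111⟩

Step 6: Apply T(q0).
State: (-1/√2 - (1/√2)i)|111⟩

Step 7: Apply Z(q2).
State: (1/√2 + (1/√2)i)|111⟩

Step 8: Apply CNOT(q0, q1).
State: (1/√2 + (1/√2)i)|101⟩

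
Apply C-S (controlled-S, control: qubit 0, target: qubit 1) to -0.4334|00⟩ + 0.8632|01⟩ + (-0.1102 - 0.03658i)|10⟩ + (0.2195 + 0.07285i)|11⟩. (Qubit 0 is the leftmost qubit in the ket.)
-0.4334|00⟩ + 0.8632|01⟩ + (-0.1102 - 0.03658i)|10⟩ + (-0.07285 + 0.2195i)|11⟩

C-S leaves the control-|0⟩ kets |00⟩, |01⟩ unchanged and applies S to qubit 1 on the control-|1⟩ pair (|10⟩, |11⟩).
S = [[1, 0], [0, i]].
With a = amp(|10⟩) = (-0.1102 - 0.03658i) and b = amp(|11⟩) = (0.2195 + 0.07285i):
new amp(|10⟩) = (1)·a = (-0.1102 - 0.03658i)
new amp(|11⟩) = (i)·b = (-0.07285 + 0.2195i)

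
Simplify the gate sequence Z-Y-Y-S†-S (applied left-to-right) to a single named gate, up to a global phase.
Z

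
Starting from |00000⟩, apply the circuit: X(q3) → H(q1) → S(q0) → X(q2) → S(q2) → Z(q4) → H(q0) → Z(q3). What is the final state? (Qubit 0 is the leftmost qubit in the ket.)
-(1/2)i|00110⟩ - (1/2)i|01110⟩ - (1/2)i|10110⟩ - (1/2)i|11110⟩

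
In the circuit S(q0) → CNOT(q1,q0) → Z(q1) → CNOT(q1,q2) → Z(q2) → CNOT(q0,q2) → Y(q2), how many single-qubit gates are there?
4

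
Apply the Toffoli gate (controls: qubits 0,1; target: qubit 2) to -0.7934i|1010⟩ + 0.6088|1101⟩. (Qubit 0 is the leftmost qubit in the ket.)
-0.7934i|1010⟩ + 0.6088|1111⟩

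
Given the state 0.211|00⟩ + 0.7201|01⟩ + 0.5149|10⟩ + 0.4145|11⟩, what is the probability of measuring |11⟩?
0.1718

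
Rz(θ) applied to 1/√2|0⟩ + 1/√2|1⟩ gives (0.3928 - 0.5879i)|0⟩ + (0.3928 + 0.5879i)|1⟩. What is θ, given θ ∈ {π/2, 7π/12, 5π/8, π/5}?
5π/8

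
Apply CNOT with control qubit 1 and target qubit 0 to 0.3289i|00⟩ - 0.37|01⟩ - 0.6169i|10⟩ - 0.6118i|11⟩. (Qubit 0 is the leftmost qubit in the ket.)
0.3289i|00⟩ - 0.6118i|01⟩ - 0.6169i|10⟩ - 0.37|11⟩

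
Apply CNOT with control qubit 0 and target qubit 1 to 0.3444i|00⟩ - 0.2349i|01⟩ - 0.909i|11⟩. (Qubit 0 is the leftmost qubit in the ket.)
0.3444i|00⟩ - 0.2349i|01⟩ - 0.909i|10⟩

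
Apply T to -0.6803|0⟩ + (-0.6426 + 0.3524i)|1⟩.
-0.6803|0⟩ + (-0.7036 - 0.2052i)|1⟩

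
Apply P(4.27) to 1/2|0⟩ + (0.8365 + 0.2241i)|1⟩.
1/2|0⟩ + (-0.1556 - 0.8519i)|1⟩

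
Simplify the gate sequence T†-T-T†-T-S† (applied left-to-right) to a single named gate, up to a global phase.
S†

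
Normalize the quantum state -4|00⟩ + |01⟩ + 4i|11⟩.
-0.6963|00⟩ + 0.1741|01⟩ + 0.6963i|11⟩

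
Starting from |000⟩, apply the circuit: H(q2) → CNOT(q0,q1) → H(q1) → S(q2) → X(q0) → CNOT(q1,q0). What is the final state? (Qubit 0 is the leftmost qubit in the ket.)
1/2|010⟩ + (1/2)i|011⟩ + 1/2|100⟩ + (1/2)i|101⟩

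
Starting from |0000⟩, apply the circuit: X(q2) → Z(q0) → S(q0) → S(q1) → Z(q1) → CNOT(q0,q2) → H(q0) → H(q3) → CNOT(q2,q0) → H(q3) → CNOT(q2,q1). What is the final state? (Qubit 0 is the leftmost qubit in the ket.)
1/√2|0110⟩ + 1/√2|1110⟩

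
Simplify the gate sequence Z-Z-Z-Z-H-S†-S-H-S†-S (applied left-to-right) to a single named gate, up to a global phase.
I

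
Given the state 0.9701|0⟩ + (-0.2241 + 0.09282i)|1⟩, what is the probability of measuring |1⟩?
0.05884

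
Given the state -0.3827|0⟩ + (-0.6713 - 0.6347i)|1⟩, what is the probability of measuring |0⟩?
0.1465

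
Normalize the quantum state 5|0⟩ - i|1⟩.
0.9806|0⟩ - 0.1961i|1⟩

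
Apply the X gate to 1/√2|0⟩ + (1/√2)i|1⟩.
(1/√2)i|0⟩ + 1/√2|1⟩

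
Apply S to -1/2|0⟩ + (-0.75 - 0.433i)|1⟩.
-1/2|0⟩ + (0.433 - 0.75i)|1⟩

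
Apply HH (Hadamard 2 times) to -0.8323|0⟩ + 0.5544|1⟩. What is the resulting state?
-0.8323|0⟩ + 0.5544|1⟩

H² = I, so an even number of Hadamards cancels: H^2 = I and the state is unchanged.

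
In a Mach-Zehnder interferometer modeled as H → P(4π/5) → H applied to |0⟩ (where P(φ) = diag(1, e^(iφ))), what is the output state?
(0.09549 + 0.2939i)|0⟩ + (0.9045 - 0.2939i)|1⟩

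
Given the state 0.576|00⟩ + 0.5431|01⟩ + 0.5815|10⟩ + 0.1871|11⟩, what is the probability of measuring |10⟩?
0.3381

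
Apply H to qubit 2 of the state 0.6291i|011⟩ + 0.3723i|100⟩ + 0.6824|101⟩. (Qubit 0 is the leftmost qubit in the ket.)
0.4448i|010⟩ - 0.4448i|011⟩ + (0.4825 + 0.2633i)|100⟩ + (-0.4825 + 0.2633i)|101⟩

H on qubit 2 mixes each pair of kets that differ only in qubit 2: amplitudes (a, b) of (|…0…⟩, |…1…⟩) become ((a + b)/√2, (a − b)/√2). Kets absent from the input have amplitude 0.
(|010⟩, |011⟩): (a, b) = (0, 0.6291i) → (0.4448i, -0.4448i)
(|100⟩, |101⟩): (a, b) = (0.3723i, 0.6824) → ((0.4825 + 0.2633i), (-0.4825 + 0.2633i))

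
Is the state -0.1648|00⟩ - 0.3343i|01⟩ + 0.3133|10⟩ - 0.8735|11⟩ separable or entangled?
Entangled

Writing the state as a|00⟩ + b|01⟩ + c|10⟩ + d|11⟩, it is a product state iff ad − bc = 0.
Here (a, b, c, d) = (-0.1648, -0.3343i, 0.3133, -0.8735): ad − bc = (-0.1648)(-0.8735) − (-0.3343i)(0.3133) = (0.144 + 0.1047i) ≠ 0, so the state is entangled.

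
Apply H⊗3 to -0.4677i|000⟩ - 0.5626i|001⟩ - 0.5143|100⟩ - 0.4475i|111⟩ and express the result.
(-0.1818 - 0.5225i)|000⟩ + (-0.1818 + 0.1918i)|001⟩ + (-0.1818 - 0.2061i)|010⟩ + (-0.1818 - 0.1247i)|011⟩ + (0.1818 - 0.2061i)|100⟩ + (0.1818 - 0.1247i)|101⟩ + (0.1818 - 0.5225i)|110⟩ + (0.1818 + 0.1918i)|111⟩

H⊗3 gives amp(|y⟩) = (1/2√2) Σ_x (−1)^(x·y) amp(|x⟩), where x·y is the number of positions in which both x and y have a 1.
|000⟩: (-0.4677i - 0.5626i - 0.5143 - 0.4475i)/(2√2) = (-0.1818 - 0.5225i)
|001⟩: (-0.4677i + 0.5626i - 0.5143 + 0.4475i)/(2√2) = (-0.1818 + 0.1918i)
|010⟩: (-0.4677i - 0.5626i - 0.5143 + 0.4475i)/(2√2) = (-0.1818 - 0.2061i)
|011⟩: (-0.4677i + 0.5626i - 0.5143 - 0.4475i)/(2√2) = (-0.1818 - 0.1247i)
|100⟩: (-0.4677i - 0.5626i + 0.5143 + 0.4475i)/(2√2) = (0.1818 - 0.2061i)
|101⟩: (-0.4677i + 0.5626i + 0.5143 - 0.4475i)/(2√2) = (0.1818 - 0.1247i)
|110⟩: (-0.4677i - 0.5626i + 0.5143 - 0.4475i)/(2√2) = (0.1818 - 0.5225i)
|111⟩: (-0.4677i + 0.5626i + 0.5143 + 0.4475i)/(2√2) = (0.1818 + 0.1918i)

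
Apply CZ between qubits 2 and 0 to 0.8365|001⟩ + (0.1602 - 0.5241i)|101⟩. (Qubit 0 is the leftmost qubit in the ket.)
0.8365|001⟩ + (-0.1602 + 0.5241i)|101⟩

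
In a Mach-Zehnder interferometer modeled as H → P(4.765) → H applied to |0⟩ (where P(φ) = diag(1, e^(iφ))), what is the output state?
(0.5263 - 0.4993i)|0⟩ + (0.4737 + 0.4993i)|1⟩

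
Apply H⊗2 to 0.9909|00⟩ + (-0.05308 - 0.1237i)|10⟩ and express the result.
(0.4689 - 0.06185i)|00⟩ + (0.4689 - 0.06185i)|01⟩ + (0.522 + 0.06185i)|10⟩ + (0.522 + 0.06185i)|11⟩

H⊗2 gives amp(|y⟩) = (1/2) Σ_x (−1)^(x·y) amp(|x⟩), where x·y is the number of positions in which both x and y have a 1.
|00⟩: (0.9909 + (-0.05308 - 0.1237i))/2 = (0.4689 - 0.06185i)
|01⟩: (0.9909 + (-0.05308 - 0.1237i))/2 = (0.4689 - 0.06185i)
|10⟩: (0.9909 - (-0.05308 - 0.1237i))/2 = (0.522 + 0.06185i)
|11⟩: (0.9909 - (-0.05308 - 0.1237i))/2 = (0.522 + 0.06185i)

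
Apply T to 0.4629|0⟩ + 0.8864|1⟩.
0.4629|0⟩ + (0.6268 + 0.6268i)|1⟩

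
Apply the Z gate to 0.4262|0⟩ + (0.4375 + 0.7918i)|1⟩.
0.4262|0⟩ + (-0.4375 - 0.7918i)|1⟩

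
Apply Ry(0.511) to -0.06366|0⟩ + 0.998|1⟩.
-0.3138|0⟩ + 0.9495|1⟩

Ry(0.511) = [[cos(θ/2), −sin(θ/2)], [sin(θ/2), cos(θ/2)]]; θ = 0.511, cos(θ/2) ≈ 0.967537, sin(θ/2) ≈ 0.252729.
With a = amp(|0⟩) = -0.06366 and b = amp(|1⟩) = 0.998:
new amp(|0⟩) = (0.967537)·a + (-0.252729)·b = -0.3138
new amp(|1⟩) = (0.252729)·a + (0.967537)·b = 0.9495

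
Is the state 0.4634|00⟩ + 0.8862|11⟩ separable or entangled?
Entangled

Writing the state as a|00⟩ + b|01⟩ + c|10⟩ + d|11⟩, it is a product state iff ad − bc = 0.
Here (a, b, c, d) = (0.4634, 0, 0, 0.8862): ad − bc = (0.4634)(0.8862) − (0)(0) = 0.4107 ≠ 0, so the state is entangled.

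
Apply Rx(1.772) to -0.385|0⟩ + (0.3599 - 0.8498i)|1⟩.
(-0.9017 - 0.2788i)|0⟩ + (0.2276 - 0.2393i)|1⟩

Rx(1.772) = [[cos(θ/2), −i·sin(θ/2)], [−i·sin(θ/2), cos(θ/2)]]; θ = 1.772, cos(θ/2) ≈ 0.632515, sin(θ/2) ≈ 0.774548.
With a = amp(|0⟩) = -0.385 and b = amp(|1⟩) = (0.3599 - 0.8498i):
new amp(|0⟩) = (0.632515)·a + (-0.774548i)·b = (-0.9017 - 0.2788i)
new amp(|1⟩) = (-0.774548i)·a + (0.632515)·b = (0.2276 - 0.2393i)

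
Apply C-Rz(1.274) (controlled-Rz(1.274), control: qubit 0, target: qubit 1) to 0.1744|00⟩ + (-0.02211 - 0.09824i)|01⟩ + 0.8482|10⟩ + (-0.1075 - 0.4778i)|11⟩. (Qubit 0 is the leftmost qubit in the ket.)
0.1744|00⟩ + (-0.02211 - 0.09824i)|01⟩ + (0.6819 - 0.5045i)|10⟩ + (0.1978 - 0.448i)|11⟩

C-Rz(1.274) leaves the control-|0⟩ kets |00⟩, |01⟩ unchanged and applies Rz(1.274) to qubit 1 on the control-|1⟩ pair (|10⟩, |11⟩).
Rz(1.274) = [[e^(−iθ/2), 0], [0, e^(iθ/2)]] with e^(±iθ/2) = cos(θ/2) ± i·sin(θ/2); θ = 1.274, cos(θ/2) ≈ 0.803884, sin(θ/2) ≈ 0.594786.
With a = amp(|10⟩) = 0.8482 and b = amp(|11⟩) = (-0.1075 - 0.4778i):
new amp(|10⟩) = (0.803884 - 0.594786i)·a = (0.6819 - 0.5045i)
new amp(|11⟩) = (0.803884 + 0.594786i)·b = (0.1978 - 0.448i)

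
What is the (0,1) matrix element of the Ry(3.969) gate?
-0.9156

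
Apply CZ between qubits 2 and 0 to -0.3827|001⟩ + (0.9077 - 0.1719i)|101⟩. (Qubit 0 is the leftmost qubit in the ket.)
-0.3827|001⟩ + (-0.9077 + 0.1719i)|101⟩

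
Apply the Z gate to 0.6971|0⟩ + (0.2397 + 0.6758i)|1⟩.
0.6971|0⟩ + (-0.2397 - 0.6758i)|1⟩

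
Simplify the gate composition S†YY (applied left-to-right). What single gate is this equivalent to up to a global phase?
S†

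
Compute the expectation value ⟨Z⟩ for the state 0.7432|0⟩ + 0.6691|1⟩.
0.1047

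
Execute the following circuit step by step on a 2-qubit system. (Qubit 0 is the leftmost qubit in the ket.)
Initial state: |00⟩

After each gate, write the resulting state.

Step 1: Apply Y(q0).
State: i|10⟩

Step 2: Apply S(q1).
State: i|10⟩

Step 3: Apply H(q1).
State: (1/√2)i|10⟩ + (1/√2)i|11⟩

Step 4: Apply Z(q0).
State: -(1/√2)i|10⟩ - (1/√2)i|11⟩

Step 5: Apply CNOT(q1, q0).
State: -(1/√2)i|01⟩ - (1/√2)i|10⟩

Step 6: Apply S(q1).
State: 1/√2|01⟩ - (1/√2)i|10⟩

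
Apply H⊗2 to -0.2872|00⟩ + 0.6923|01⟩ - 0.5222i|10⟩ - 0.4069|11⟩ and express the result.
(-0.0009 - 0.2611i)|00⟩ + (-0.2863 - 0.2611i)|01⟩ + (0.406 + 0.2611i)|10⟩ + (-0.6932 + 0.2611i)|11⟩

H⊗2 gives amp(|y⟩) = (1/2) Σ_x (−1)^(x·y) amp(|x⟩), where x·y is the number of positions in which both x and y have a 1.
|00⟩: (-0.2872 + 0.6923 - 0.5222i - 0.4069)/2 = (-0.0009 - 0.2611i)
|01⟩: (-0.2872 - 0.6923 - 0.5222i + 0.4069)/2 = (-0.2863 - 0.2611i)
|10⟩: (-0.2872 + 0.6923 + 0.5222i + 0.4069)/2 = (0.406 + 0.2611i)
|11⟩: (-0.2872 - 0.6923 + 0.5222i - 0.4069)/2 = (-0.6932 + 0.2611i)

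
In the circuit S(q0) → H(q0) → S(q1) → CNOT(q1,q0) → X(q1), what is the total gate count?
5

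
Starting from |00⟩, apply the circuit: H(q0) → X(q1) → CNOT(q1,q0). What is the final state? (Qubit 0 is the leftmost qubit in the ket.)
1/√2|01⟩ + 1/√2|11⟩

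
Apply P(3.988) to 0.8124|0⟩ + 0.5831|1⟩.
0.8124|0⟩ + (-0.3864 - 0.4367i)|1⟩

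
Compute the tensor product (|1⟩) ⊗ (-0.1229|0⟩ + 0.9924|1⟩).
-0.1229|10⟩ + 0.9924|11⟩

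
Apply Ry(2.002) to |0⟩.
0.5395|0⟩ + 0.842|1⟩

Ry(2.002) = [[cos(θ/2), −sin(θ/2)], [sin(θ/2), cos(θ/2)]]; θ = 2.002, cos(θ/2) ≈ 0.539461, sin(θ/2) ≈ 0.842011.
With a = amp(|0⟩) = 1 and b = amp(|1⟩) = 0:
new amp(|0⟩) = (0.539461)·a + (-0.842011)·b = 0.5395
new amp(|1⟩) = (0.842011)·a + (0.539461)·b = 0.842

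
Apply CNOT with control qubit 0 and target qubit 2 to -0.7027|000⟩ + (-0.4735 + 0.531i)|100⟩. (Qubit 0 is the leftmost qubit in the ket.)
-0.7027|000⟩ + (-0.4735 + 0.531i)|101⟩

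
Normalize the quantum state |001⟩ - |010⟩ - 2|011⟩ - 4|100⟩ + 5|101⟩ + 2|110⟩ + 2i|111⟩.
0.1348|001⟩ - 0.1348|010⟩ - 0.2697|011⟩ - 0.5394|100⟩ + 0.6742|101⟩ + 0.2697|110⟩ + 0.2697i|111⟩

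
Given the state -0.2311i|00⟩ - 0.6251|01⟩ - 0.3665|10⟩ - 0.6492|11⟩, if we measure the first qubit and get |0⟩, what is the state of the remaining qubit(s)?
-0.3468i|0⟩ - 0.938|1⟩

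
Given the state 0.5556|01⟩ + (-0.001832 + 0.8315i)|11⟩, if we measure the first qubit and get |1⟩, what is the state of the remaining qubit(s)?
(-0.002203 + i)|1⟩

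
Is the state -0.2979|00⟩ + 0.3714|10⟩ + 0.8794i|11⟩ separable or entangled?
Entangled

Writing the state as a|00⟩ + b|01⟩ + c|10⟩ + d|11⟩, it is a product state iff ad − bc = 0.
Here (a, b, c, d) = (-0.2979, 0, 0.3714, 0.8794i): ad − bc = (-0.2979)(0.8794i) − (0)(0.3714) = -0.262i ≠ 0, so the state is entangled.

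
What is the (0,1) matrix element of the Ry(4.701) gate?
-0.7111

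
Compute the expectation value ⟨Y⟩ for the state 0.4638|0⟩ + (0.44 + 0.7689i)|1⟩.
0.7132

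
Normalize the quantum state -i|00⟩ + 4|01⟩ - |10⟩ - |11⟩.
-0.2294i|00⟩ + 0.9177|01⟩ - 0.2294|10⟩ - 0.2294|11⟩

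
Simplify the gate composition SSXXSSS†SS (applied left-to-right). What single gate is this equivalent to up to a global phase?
S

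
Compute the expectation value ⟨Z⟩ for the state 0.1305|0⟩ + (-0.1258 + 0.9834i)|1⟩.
-0.9659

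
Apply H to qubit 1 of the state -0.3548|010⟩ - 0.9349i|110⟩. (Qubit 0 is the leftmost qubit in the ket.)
-0.2509|000⟩ + 0.2509|010⟩ - 0.6611i|100⟩ + 0.6611i|110⟩

H on qubit 1 mixes each pair of kets that differ only in qubit 1: amplitudes (a, b) of (|…0…⟩, |…1…⟩) become ((a + b)/√2, (a − b)/√2). Kets absent from the input have amplitude 0.
(|000⟩, |010⟩): (a, b) = (0, -0.3548) → (-0.2509, 0.2509)
(|100⟩, |110⟩): (a, b) = (0, -0.9349i) → (-0.6611i, 0.6611i)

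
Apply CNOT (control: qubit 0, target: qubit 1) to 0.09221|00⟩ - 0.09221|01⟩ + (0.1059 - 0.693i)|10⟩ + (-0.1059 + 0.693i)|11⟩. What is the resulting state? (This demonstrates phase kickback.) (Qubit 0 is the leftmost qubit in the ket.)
0.09221|00⟩ - 0.09221|01⟩ + (-0.1059 + 0.693i)|10⟩ + (0.1059 - 0.693i)|11⟩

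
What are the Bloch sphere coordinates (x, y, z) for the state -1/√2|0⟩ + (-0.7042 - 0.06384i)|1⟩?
(0.9959, 0.09028, 0.00002681)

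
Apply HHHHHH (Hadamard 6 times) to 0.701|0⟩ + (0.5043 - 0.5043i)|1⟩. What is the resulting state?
0.701|0⟩ + (0.5043 - 0.5043i)|1⟩

H² = I, so an even number of Hadamards cancels: H^6 = I and the state is unchanged.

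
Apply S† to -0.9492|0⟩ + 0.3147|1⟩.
-0.9492|0⟩ - 0.3147i|1⟩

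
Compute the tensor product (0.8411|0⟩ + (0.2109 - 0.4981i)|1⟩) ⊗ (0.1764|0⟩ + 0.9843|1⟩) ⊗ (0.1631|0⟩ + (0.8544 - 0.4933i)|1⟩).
0.0242|000⟩ + (0.1268 - 0.07319i)|001⟩ + 0.135|010⟩ + (0.7074 - 0.4084i)|011⟩ + (0.006068 - 0.01433i)|100⟩ + (-0.01156 - 0.09342i)|101⟩ + (0.03386 - 0.07996i)|110⟩ + (-0.06449 - 0.5213i)|111⟩

amp(|b₁b₂…⟩) = product of the factor amplitudes for bits b₁, b₂, …; only kets whose every factor amplitude is nonzero survive.
|000⟩: (0.8411)(0.1764)(0.1631) = 0.0242
|001⟩: (0.8411)(0.1764)(0.8544 - 0.4933i) = (0.1268 - 0.07319i)
|010⟩: (0.8411)(0.9843)(0.1631) = 0.135
|011⟩: (0.8411)(0.9843)(0.8544 - 0.4933i) = (0.7074 - 0.4084i)
|100⟩: (0.2109 - 0.4981i)(0.1764)(0.1631) = (0.006068 - 0.01433i)
|101⟩: (0.2109 - 0.4981i)(0.1764)(0.8544 - 0.4933i) = (-0.01156 - 0.09342i)
|110⟩: (0.2109 - 0.4981i)(0.9843)(0.1631) = (0.03386 - 0.07996i)
|111⟩: (0.2109 - 0.4981i)(0.9843)(0.8544 - 0.4933i) = (-0.06449 - 0.5213i)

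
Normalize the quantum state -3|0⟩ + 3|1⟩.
-1/√2|0⟩ + 1/√2|1⟩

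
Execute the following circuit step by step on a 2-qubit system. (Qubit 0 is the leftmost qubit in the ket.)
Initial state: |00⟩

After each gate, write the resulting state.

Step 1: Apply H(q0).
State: 1/√2|00⟩ + 1/√2|10⟩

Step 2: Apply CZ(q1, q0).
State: 1/√2|00⟩ + 1/√2|10⟩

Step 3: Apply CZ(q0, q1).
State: 1/√2|00⟩ + 1/√2|10⟩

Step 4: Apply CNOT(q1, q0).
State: 1/√2|00⟩ + 1/√2|10⟩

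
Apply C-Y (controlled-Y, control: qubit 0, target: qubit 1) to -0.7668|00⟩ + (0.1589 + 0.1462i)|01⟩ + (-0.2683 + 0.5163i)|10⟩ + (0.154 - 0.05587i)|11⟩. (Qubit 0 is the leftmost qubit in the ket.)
-0.7668|00⟩ + (0.1589 + 0.1462i)|01⟩ + (-0.05587 - 0.154i)|10⟩ + (-0.5163 - 0.2683i)|11⟩

C-Y leaves the control-|0⟩ kets |00⟩, |01⟩ unchanged and applies Y to qubit 1 on the control-|1⟩ pair (|10⟩, |11⟩).
Y = [[0, -i], [i, 0]].
With a = amp(|10⟩) = (-0.2683 + 0.5163i) and b = amp(|11⟩) = (0.154 - 0.05587i):
new amp(|10⟩) = (-i)·b = (-0.05587 - 0.154i)
new amp(|11⟩) = (i)·a = (-0.5163 - 0.2683i)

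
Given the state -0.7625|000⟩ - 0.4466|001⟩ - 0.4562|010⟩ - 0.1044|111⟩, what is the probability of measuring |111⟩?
0.0109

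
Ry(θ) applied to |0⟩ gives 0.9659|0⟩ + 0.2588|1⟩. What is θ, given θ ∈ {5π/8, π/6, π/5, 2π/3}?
π/6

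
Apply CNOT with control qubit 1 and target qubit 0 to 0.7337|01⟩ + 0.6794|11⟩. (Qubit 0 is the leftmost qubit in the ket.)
0.6794|01⟩ + 0.7337|11⟩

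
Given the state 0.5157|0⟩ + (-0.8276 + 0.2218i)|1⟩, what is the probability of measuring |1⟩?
0.7341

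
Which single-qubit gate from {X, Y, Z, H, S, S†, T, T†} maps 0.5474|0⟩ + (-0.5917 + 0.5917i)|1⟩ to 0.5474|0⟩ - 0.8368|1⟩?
T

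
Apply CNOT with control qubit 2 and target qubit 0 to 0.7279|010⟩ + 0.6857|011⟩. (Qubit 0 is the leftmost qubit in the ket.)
0.7279|010⟩ + 0.6857|111⟩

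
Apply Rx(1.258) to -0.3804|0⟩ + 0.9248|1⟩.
(-0.3076 - 0.5441i)|0⟩ + (0.7478 + 0.2238i)|1⟩

Rx(1.258) = [[cos(θ/2), −i·sin(θ/2)], [−i·sin(θ/2), cos(θ/2)]]; θ = 1.258, cos(θ/2) ≈ 0.808616, sin(θ/2) ≈ 0.588336.
With a = amp(|0⟩) = -0.3804 and b = amp(|1⟩) = 0.9248:
new amp(|0⟩) = (0.808616)·a + (-0.588336i)·b = (-0.3076 - 0.5441i)
new amp(|1⟩) = (-0.588336i)·a + (0.808616)·b = (0.7478 + 0.2238i)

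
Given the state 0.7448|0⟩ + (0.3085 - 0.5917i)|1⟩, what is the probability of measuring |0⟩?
0.5547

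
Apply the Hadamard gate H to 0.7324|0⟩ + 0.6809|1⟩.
0.9994|0⟩ + 0.03642|1⟩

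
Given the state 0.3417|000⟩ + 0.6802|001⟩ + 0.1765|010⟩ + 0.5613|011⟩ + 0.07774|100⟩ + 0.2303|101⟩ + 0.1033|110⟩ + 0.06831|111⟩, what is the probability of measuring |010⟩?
0.03115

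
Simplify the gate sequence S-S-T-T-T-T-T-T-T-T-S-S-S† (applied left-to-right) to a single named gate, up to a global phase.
S†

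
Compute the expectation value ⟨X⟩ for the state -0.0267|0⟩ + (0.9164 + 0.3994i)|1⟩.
-0.04894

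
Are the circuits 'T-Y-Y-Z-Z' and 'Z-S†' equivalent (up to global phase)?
No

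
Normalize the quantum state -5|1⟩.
-|1⟩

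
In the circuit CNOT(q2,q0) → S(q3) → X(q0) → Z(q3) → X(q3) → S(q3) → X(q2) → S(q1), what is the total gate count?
8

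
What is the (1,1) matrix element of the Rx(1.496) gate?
0.7331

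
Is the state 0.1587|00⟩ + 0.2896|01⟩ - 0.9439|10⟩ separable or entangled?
Entangled

Writing the state as a|00⟩ + b|01⟩ + c|10⟩ + d|11⟩, it is a product state iff ad − bc = 0.
Here (a, b, c, d) = (0.1587, 0.2896, -0.9439, 0): ad − bc = (0.1587)(0) − (0.2896)(-0.9439) = 0.2734 ≠ 0, so the state is entangled.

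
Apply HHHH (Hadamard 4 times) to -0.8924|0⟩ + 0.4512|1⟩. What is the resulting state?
-0.8924|0⟩ + 0.4512|1⟩

H² = I, so an even number of Hadamards cancels: H^4 = I and the state is unchanged.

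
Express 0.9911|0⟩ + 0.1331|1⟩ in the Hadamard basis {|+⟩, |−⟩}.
0.7949|+⟩ + 0.6067|−⟩

With |ψ⟩ = α|0⟩ + β|1⟩, the Hadamard-basis coefficients are ⟨+|ψ⟩ = (α + β)/√2 and ⟨−|ψ⟩ = (α − β)/√2.
Here α = 0.9911, β = 0.1331: (α + β)/√2 = 0.7949, (α − β)/√2 = 0.6067.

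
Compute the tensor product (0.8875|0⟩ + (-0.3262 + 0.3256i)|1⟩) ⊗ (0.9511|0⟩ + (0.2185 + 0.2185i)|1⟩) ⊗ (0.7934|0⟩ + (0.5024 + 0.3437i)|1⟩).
0.6697|000⟩ + (0.4241 + 0.2901i)|001⟩ + (0.1539 + 0.1539i)|010⟩ + (0.03077 + 0.1641i)|011⟩ + (-0.2462 + 0.2457i)|100⟩ + (-0.2623 + 0.04895i)|101⟩ + (-0.113 - 0.000104i)|110⟩ + (-0.07151 - 0.04902i)|111⟩

amp(|b₁b₂…⟩) = product of the factor amplitudes for bits b₁, b₂, …; only kets whose every factor amplitude is nonzero survive.
|000⟩: (0.8875)(0.9511)(0.7934) = 0.6697
|001⟩: (0.8875)(0.9511)(0.5024 + 0.3437i) = (0.4241 + 0.2901i)
|010⟩: (0.8875)(0.2185 + 0.2185i)(0.7934) = (0.1539 + 0.1539i)
|011⟩: (0.8875)(0.2185 + 0.2185i)(0.5024 + 0.3437i) = (0.03077 + 0.1641i)
|100⟩: (-0.3262 + 0.3256i)(0.9511)(0.7934) = (-0.2462 + 0.2457i)
|101⟩: (-0.3262 + 0.3256i)(0.9511)(0.5024 + 0.3437i) = (-0.2623 + 0.04895i)
|110⟩: (-0.3262 + 0.3256i)(0.2185 + 0.2185i)(0.7934) = (-0.113 - 0.000104i)
|111⟩: (-0.3262 + 0.3256i)(0.2185 + 0.2185i)(0.5024 + 0.3437i) = (-0.07151 - 0.04902i)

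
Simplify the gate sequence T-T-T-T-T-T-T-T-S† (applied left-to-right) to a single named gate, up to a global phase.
S†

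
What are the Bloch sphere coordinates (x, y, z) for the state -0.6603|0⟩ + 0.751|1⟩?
(-0.9918, 0, -0.128)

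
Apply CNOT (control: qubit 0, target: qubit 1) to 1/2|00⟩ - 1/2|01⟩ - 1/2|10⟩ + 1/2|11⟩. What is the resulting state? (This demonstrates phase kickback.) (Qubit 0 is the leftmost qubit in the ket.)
1/2|00⟩ - 1/2|01⟩ + 1/2|10⟩ - 1/2|11⟩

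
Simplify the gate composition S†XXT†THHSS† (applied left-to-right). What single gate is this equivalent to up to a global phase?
S†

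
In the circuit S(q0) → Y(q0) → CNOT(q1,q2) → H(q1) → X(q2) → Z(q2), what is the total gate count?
6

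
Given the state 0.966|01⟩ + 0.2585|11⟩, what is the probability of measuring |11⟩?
0.06682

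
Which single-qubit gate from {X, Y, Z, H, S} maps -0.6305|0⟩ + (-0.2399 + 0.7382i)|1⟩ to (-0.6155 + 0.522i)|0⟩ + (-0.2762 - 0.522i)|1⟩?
H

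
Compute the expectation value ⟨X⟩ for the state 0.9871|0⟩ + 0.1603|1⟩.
0.3165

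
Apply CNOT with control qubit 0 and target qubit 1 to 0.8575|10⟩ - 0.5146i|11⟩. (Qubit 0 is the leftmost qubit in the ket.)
-0.5146i|10⟩ + 0.8575|11⟩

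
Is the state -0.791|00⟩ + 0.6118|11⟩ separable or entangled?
Entangled

Writing the state as a|00⟩ + b|01⟩ + c|10⟩ + d|11⟩, it is a product state iff ad − bc = 0.
Here (a, b, c, d) = (-0.791, 0, 0, 0.6118): ad − bc = (-0.791)(0.6118) − (0)(0) = -0.4839 ≠ 0, so the state is entangled.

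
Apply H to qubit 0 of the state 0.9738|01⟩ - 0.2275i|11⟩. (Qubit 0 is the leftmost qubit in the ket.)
(0.6886 - 0.1609i)|01⟩ + (0.6886 + 0.1609i)|11⟩

H on qubit 0 mixes each pair of kets that differ only in qubit 0: amplitudes (a, b) of (|…0…⟩, |…1…⟩) become ((a + b)/√2, (a − b)/√2). Kets absent from the input have amplitude 0.
(|01⟩, |11⟩): (a, b) = (0.9738, -0.2275i) → ((0.6886 - 0.1609i), (0.6886 + 0.1609i))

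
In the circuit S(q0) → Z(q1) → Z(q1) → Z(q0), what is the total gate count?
4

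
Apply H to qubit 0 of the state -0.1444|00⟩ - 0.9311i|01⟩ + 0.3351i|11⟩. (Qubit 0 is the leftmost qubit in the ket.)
-0.1021|00⟩ - 0.4214i|01⟩ - 0.1021|10⟩ - 0.8953i|11⟩

H on qubit 0 mixes each pair of kets that differ only in qubit 0: amplitudes (a, b) of (|…0…⟩, |…1…⟩) become ((a + b)/√2, (a − b)/√2). Kets absent from the input have amplitude 0.
(|00⟩, |10⟩): (a, b) = (-0.1444, 0) → (-0.1021, -0.1021)
(|01⟩, |11⟩): (a, b) = (-0.9311i, 0.3351i) → (-0.4214i, -0.8953i)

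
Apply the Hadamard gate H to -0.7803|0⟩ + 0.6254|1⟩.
-0.1095|0⟩ - 0.994|1⟩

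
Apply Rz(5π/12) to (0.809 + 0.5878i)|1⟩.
(0.284 + 0.9588i)|1⟩

Rz(5π/12) = [[e^(−iθ/2), 0], [0, e^(iθ/2)]] with e^(±iθ/2) = cos(θ/2) ± i·sin(θ/2); θ = 5π/12, cos(θ/2) ≈ 0.793353, sin(θ/2) ≈ 0.608761.
With a = amp(|0⟩) = 0 and b = amp(|1⟩) = (0.809 + 0.5878i):
new amp(|0⟩) = (0.793353 - 0.608761i)·a = 0
new amp(|1⟩) = (0.793353 + 0.608761i)·b = (0.284 + 0.9588i)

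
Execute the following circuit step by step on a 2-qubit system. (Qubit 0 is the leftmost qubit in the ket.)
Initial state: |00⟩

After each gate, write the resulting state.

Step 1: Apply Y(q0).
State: i|10⟩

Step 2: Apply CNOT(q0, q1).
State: i|11⟩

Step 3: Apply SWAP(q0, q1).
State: i|11⟩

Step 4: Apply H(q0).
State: (1/√2)i|01⟩ - (1/√2)i|11⟩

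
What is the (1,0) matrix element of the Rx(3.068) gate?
-0.9993i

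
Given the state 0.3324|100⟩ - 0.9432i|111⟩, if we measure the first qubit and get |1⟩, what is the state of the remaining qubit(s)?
0.3324|00⟩ - 0.9431i|11⟩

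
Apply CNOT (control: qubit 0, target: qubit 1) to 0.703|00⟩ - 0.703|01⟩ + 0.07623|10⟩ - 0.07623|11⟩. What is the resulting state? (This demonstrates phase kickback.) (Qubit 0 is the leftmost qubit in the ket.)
0.703|00⟩ - 0.703|01⟩ - 0.07623|10⟩ + 0.07623|11⟩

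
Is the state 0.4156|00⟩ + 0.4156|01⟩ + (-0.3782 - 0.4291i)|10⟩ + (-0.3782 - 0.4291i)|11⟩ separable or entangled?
Separable

Writing the state as a|00⟩ + b|01⟩ + c|10⟩ + d|11⟩, it is a product state iff ad − bc = 0.
Here (a, b, c, d) = (0.4156, 0.4156, (-0.3782 - 0.4291i), (-0.3782 - 0.4291i)): ad − bc = (0.4156)(-0.3782 - 0.4291i) − (0.4156)(-0.3782 - 0.4291i) = 0, so the state is separable.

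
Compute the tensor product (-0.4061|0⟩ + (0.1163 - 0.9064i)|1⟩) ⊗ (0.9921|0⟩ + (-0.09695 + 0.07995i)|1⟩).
-0.4029|00⟩ + (0.03937 - 0.03247i)|01⟩ + (0.1154 - 0.8992i)|10⟩ + (0.06119 + 0.09717i)|11⟩

amp(|b₁b₂…⟩) = product of the factor amplitudes for bits b₁, b₂, …; only kets whose every factor amplitude is nonzero survive.
|00⟩: (-0.4061)(0.9921) = -0.4029
|01⟩: (-0.4061)(-0.09695 + 0.07995i) = (0.03937 - 0.03247i)
|10⟩: (0.1163 - 0.9064i)(0.9921) = (0.1154 - 0.8992i)
|11⟩: (0.1163 - 0.9064i)(-0.09695 + 0.07995i) = (0.06119 + 0.09717i)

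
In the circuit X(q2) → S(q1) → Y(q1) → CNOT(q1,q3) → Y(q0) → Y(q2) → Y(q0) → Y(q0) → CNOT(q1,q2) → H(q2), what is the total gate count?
10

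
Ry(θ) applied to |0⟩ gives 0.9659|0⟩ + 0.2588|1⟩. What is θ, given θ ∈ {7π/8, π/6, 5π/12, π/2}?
π/6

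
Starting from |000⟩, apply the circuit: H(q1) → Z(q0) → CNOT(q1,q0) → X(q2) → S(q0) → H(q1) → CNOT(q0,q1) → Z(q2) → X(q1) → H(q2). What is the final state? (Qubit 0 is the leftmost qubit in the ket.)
-1/√8|000⟩ + 1/√8|001⟩ - 1/√8|010⟩ + 1/√8|011⟩ - (1/√8)i|100⟩ + (1/√8)i|101⟩ + (1/√8)i|110⟩ - (1/√8)i|111⟩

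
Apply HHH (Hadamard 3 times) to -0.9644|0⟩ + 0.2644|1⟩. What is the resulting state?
-0.495|0⟩ - 0.8689|1⟩

H² = I, so H^3 = H: a single Hadamard. With (a, b) = (-0.9644, 0.2644), H gives ((a + b)/√2, (a − b)/√2) = (-0.495, -0.8689).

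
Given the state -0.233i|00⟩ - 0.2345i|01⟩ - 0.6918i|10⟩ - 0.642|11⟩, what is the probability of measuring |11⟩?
0.4122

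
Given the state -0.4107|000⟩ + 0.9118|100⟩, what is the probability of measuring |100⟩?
0.8314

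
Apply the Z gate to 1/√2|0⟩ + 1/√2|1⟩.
1/√2|0⟩ - 1/√2|1⟩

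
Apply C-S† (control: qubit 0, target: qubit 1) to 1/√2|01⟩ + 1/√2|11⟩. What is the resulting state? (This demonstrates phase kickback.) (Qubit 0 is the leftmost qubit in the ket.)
1/√2|01⟩ - (1/√2)i|11⟩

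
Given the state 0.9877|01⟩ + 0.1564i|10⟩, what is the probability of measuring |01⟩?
0.9756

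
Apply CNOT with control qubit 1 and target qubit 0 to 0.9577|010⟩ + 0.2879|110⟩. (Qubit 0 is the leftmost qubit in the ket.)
0.2879|010⟩ + 0.9577|110⟩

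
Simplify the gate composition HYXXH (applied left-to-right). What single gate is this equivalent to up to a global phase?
Y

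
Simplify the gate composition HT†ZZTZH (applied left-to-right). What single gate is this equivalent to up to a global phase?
X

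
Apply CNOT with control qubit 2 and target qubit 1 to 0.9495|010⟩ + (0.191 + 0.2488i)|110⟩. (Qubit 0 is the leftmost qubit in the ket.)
0.9495|010⟩ + (0.191 + 0.2488i)|110⟩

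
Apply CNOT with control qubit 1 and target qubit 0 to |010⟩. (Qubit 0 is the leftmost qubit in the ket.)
|110⟩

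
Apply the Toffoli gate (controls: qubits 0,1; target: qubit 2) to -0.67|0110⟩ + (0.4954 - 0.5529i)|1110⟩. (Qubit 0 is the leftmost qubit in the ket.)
-0.67|0110⟩ + (0.4954 - 0.5529i)|1100⟩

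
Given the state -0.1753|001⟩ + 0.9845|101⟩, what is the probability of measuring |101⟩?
0.9692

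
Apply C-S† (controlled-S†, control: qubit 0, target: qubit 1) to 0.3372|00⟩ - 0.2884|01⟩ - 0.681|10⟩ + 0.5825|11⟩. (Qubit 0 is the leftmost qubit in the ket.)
0.3372|00⟩ - 0.2884|01⟩ - 0.681|10⟩ - 0.5825i|11⟩

C-S† leaves the control-|0⟩ kets |00⟩, |01⟩ unchanged and applies S† to qubit 1 on the control-|1⟩ pair (|10⟩, |11⟩).
S† = [[1, 0], [0, -i]].
With a = amp(|10⟩) = -0.681 and b = amp(|11⟩) = 0.5825:
new amp(|10⟩) = (1)·a = -0.681
new amp(|11⟩) = (-i)·b = -0.5825i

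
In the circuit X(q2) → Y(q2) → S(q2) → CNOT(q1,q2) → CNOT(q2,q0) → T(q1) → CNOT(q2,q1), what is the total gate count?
7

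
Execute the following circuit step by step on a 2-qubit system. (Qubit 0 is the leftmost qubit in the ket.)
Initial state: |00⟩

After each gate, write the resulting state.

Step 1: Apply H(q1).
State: 1/√2|00⟩ + 1/√2|01⟩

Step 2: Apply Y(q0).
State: (1/√2)i|10⟩ + (1/√2)i|11⟩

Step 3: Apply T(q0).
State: (-1/2 + (1/2)i)|10⟩ + (-1/2 + (1/2)i)|11⟩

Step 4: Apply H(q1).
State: (-1/√2 + (1/√2)i)|10⟩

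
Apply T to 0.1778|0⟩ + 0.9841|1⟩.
0.1778|0⟩ + (0.6959 + 0.6959i)|1⟩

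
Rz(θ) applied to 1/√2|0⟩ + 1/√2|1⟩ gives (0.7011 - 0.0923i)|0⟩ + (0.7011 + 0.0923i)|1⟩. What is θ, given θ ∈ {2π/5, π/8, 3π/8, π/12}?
π/12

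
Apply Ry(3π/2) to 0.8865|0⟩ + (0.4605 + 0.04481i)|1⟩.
(-0.9525 - 0.03169i)|0⟩ + (0.3012 - 0.03169i)|1⟩

Ry(3π/2) = [[cos(θ/2), −sin(θ/2)], [sin(θ/2), cos(θ/2)]]; θ = 3π/2, cos(θ/2) ≈ -0.707107, sin(θ/2) ≈ 0.707107.
With a = amp(|0⟩) = 0.8865 and b = amp(|1⟩) = (0.4605 + 0.04481i):
new amp(|0⟩) = (-0.707107)·a + (-0.707107)·b = (-0.9525 - 0.03169i)
new amp(|1⟩) = (0.707107)·a + (-0.707107)·b = (0.3012 - 0.03169i)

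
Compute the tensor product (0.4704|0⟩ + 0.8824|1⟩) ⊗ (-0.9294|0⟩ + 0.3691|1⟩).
-0.4372|00⟩ + 0.1736|01⟩ - 0.8201|10⟩ + 0.3257|11⟩

amp(|b₁b₂…⟩) = product of the factor amplitudes for bits b₁, b₂, …; only kets whose every factor amplitude is nonzero survive.
|00⟩: (0.4704)(-0.9294) = -0.4372
|01⟩: (0.4704)(0.3691) = 0.1736
|10⟩: (0.8824)(-0.9294) = -0.8201
|11⟩: (0.8824)(0.3691) = 0.3257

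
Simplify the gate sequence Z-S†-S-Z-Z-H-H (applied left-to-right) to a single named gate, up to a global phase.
Z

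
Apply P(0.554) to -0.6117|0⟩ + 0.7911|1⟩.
-0.6117|0⟩ + (0.6728 + 0.4162i)|1⟩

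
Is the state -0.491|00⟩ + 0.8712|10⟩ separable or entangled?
Separable

Writing the state as a|00⟩ + b|01⟩ + c|10⟩ + d|11⟩, it is a product state iff ad − bc = 0.
Here (a, b, c, d) = (-0.491, 0, 0.8712, 0): ad − bc = (-0.491)(0) − (0)(0.8712) = 0, so the state is separable.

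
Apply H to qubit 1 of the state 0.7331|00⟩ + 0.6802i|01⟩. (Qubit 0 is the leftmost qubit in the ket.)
(0.5184 + 0.481i)|00⟩ + (0.5184 - 0.481i)|01⟩

H on qubit 1 mixes each pair of kets that differ only in qubit 1: amplitudes (a, b) of (|…0…⟩, |…1…⟩) become ((a + b)/√2, (a − b)/√2). Kets absent from the input have amplitude 0.
(|00⟩, |01⟩): (a, b) = (0.7331, 0.6802i) → ((0.5184 + 0.481i), (0.5184 - 0.481i))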